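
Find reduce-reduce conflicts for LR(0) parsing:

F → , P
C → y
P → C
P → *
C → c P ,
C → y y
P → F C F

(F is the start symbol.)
A reduce-reduce conflict occurs when an LR(0) state has two complete items [A → α .] and [B → β .] — both call for a reduction, and with no lookahead the parser cannot choose between them.

Augment with F' → F and build the canonical LR(0) collection (I0 = CLOSURE({[F' → . F]}), then GOTO on every symbol after a dot until no new states appear). It has 14 states:
  I0: { [F → . , P], [F' → . F] }  — shift
  I1: { [C → . c P ,], [C → . y y], [C → . y], [F → , . P], [F → . , P], [P → . *], [P → . C], [P → . F C F] }  — shift
  I2: { [F' → F .] }  — accept
  I3: { [P → * .] }  — reduce
  I4: { [P → C .] }  — reduce
  I5: { [C → . c P ,], [C → . y y], [C → . y], [P → F . C F] }  — shift
  I6: { [F → , P .] }  — reduce
  I7: { [C → . c P ,], [C → . y y], [C → . y], [C → c . P ,], [F → . , P], [P → . *], [P → . C], [P → . F C F] }  — shift
  I8: { [C → y . y], [C → y .] }  — shift, reduce
  I9: { [C → y y .] }  — reduce
  I10: { [C → c P . ,] }  — shift
  I11: { [C → c P , .] }  — reduce
  I12: { [F → . , P], [P → F C . F] }  — shift
  I13: { [P → F C F .] }  — reduce

No state contains more than one complete item.

Answer: No reduce-reduce conflicts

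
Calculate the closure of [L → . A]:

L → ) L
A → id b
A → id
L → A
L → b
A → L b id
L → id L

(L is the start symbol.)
{ [A → . L b id], [A → . id b], [A → . id], [L → . ) L], [L → . A], [L → . b], [L → . id L] }

Start with: [L → . A]
  [L → . A] has the dot before A: add [A → . id b], [A → . id], [A → . L b id]
  [A → . L b id] has the dot before L: add [L → . ) L], [L → . b], [L → . id L]
No further items can be added.

CLOSURE = { [A → . L b id], [A → . id b], [A → . id], [L → . ) L], [L → . A], [L → . b], [L → . id L] }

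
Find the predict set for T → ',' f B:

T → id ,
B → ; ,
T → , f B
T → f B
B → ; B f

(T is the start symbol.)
PREDICT(T → ',' f B) = (FIRST(RHS) \ {ε}) ∪ (FOLLOW(T) if ε ∈ FIRST(RHS), i.e. RHS ⇒* ε)
FIRST(',' f B) = { ',' }
ε ∉ FIRST(',' f B), so FOLLOW(T) is not added.
PREDICT(T → ',' f B) = { ',' }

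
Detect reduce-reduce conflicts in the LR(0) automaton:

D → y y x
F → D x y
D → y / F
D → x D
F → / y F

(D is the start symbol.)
No reduce-reduce conflicts

A reduce-reduce conflict occurs when an LR(0) state has two complete items [A → α .] and [B → β .] — both call for a reduction, and with no lookahead the parser cannot choose between them.

Augment with D' → D and build the canonical LR(0) collection (I0 = CLOSURE({[D' → . D]}), then GOTO on every symbol after a dot until no new states appear). It has 15 states:
  I0: { [D → . x D], [D → . y / F], [D → . y y x], [D' → . D] }  — shift
  I1: { [D' → D .] }  — accept
  I2: { [D → . x D], [D → . y / F], [D → . y y x], [D → x . D] }  — shift
  I3: { [D → y . / F], [D → y . y x] }  — shift
  I4: { [D → . x D], [D → . y / F], [D → . y y x], [D → y / . F], [F → . / y F], [F → . D x y] }  — shift
  I5: { [D → y y . x] }  — shift
  I6: { [D → y y x .] }  — reduce
  I7: { [F → / . y F] }  — shift
  I8: { [F → D . x y] }  — shift
  I9: { [D → y / F .] }  — reduce
  I10: { [F → D x . y] }  — shift
  I11: { [F → D x y .] }  — reduce
  I12: { [D → . x D], [D → . y / F], [D → . y y x], [F → . / y F], [F → . D x y], [F → / y . F] }  — shift
  I13: { [F → / y F .] }  — reduce
  I14: { [D → x D .] }  — reduce

No state contains more than one complete item.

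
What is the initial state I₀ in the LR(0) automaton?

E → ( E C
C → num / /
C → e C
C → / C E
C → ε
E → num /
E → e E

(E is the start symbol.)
First, augment the grammar with E' → E
I₀ = CLOSURE({ [E' → . E] }):
  [E' → . E] has the dot before E: add [E → . ( E C], [E → . num /], [E → . e E]
No further items can be added.

I₀ = { [E → . ( E C], [E → . e E], [E → . num /], [E' → . E] }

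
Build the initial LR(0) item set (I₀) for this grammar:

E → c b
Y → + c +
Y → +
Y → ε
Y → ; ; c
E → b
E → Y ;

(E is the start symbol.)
{ [E → . Y ;], [E → . b], [E → . c b], [E' → . E], [Y → . + c +], [Y → . +], [Y → . ; ; c], [Y → .] }

First, augment the grammar with E' → E
I₀ = CLOSURE({ [E' → . E] }):
  [E' → . E] has the dot before E: add [E → . c b], [E → . b], [E → . Y ;]
  [E → . Y ;] has the dot before Y: add [Y → . + c +], [Y → . +], [Y → .], [Y → . ; ; c]
No further items can be added.

I₀ = { [E → . Y ;], [E → . b], [E → . c b], [E' → . E], [Y → . + c +], [Y → . +], [Y → . ; ; c], [Y → .] }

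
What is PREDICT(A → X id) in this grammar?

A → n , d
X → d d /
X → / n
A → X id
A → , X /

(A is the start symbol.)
{ '/', 'd' }

PREDICT(A → X id) = (FIRST(RHS) \ {ε}) ∪ (FOLLOW(A) if ε ∈ FIRST(RHS), i.e. RHS ⇒* ε)
FIRST(X) = { '/', 'd' }
FIRST(X id) = { '/', 'd' }
ε ∉ FIRST(X id), so FOLLOW(A) is not added.
PREDICT(A → X id) = { '/', 'd' }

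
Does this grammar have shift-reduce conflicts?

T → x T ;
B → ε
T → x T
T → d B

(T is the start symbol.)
Yes — I4: [T → x T .] vs [T → x T . ;]

A shift-reduce conflict occurs when an LR(0) state has both:
  - a complete (reduce) item [A → α .] (dot at the end), and
  - a shift item [B → β . c γ] (dot before a terminal).

Augment with T' → T and build the canonical LR(0) collection (I0 = CLOSURE({[T' → . T]}), then GOTO on every symbol after a dot until no new states appear). It has 7 states:
  I0: { [T → . d B], [T → . x T ;], [T → . x T], [T' → . T] }  — shift
  I1: { [T' → T .] }  — accept
  I2: { [B → .], [T → d . B] }  — reduce
  I3: { [T → . d B], [T → . x T ;], [T → . x T], [T → x . T ;], [T → x . T] }  — shift
  I4: { [T → x T . ;], [T → x T .] }  — shift, reduce
  I5: { [T → x T ; .] }  — reduce
  I6: { [T → d B .] }  — reduce

I4 contains reduce item [T → x T .] and shift item [T → x T . ;] — shift-reduce conflict.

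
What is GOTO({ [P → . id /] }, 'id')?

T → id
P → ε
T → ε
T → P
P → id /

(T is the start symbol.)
{ [P → id . /] }

GOTO(I, 'id') = CLOSURE({ [A → αX.β] : [A → α.Xβ] ∈ I, X = 'id' })

Items with dot before 'id', with the dot advanced:
  [P → . id /] → [P → id . /]
Closure adds nothing (no advanced item has the dot before a non-terminal).

GOTO = { [P → id . /] }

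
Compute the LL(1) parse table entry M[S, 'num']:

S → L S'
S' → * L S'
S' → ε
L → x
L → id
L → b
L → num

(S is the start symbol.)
To find M[S, 'num'], we find productions for S where 'num' is in the predict set (PREDICT(N → α) = (FIRST(α) \ {ε}) ∪ (FOLLOW(N) if α ⇒* ε)).

Relevant sets:
  FIRST(L) = { 'b', 'id', 'num', 'x' }

S → L S': PREDICT = { 'b', 'id', 'num', 'x' }
  'num' is in predict set, so this production goes in M[S, 'num']

M[S, 'num'] = S → L S'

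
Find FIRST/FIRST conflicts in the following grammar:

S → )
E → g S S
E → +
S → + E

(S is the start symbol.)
No FIRST/FIRST conflicts.

Productions for S:
  S → ): FIRST = { ')' }
  S → + E: FIRST = { '+' }
Productions for E:
  E → g S S: FIRST = { 'g' }
  E → +: FIRST = { '+' }

All alternatives of each non-terminal have pairwise disjoint FIRST sets.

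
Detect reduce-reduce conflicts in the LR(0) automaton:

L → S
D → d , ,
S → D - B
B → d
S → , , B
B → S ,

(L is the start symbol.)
No reduce-reduce conflicts

A reduce-reduce conflict occurs when an LR(0) state has two complete items [A → α .] and [B → β .] — both call for a reduction, and with no lookahead the parser cannot choose between them.

Augment with L' → L and build the canonical LR(0) collection (I0 = CLOSURE({[L' → . L]}), then GOTO on every symbol after a dot until no new states appear). It has 15 states:
  I0: { [D → . d , ,], [L → . S], [L' → . L], [S → . , , B], [S → . D - B] }  — shift
  I1: { [S → , . , B] }  — shift
  I2: { [S → D . - B] }  — shift
  I3: { [L' → L .] }  — accept
  I4: { [L → S .] }  — reduce
  I5: { [D → d . , ,] }  — shift
  I6: { [D → d , . ,] }  — shift
  I7: { [D → d , , .] }  — reduce
  I8: { [B → . S ,], [B → . d], [D → . d , ,], [S → . , , B], [S → . D - B], [S → D - . B] }  — shift
  I9: { [S → D - B .] }  — reduce
  I10: { [B → S . ,] }  — shift
  I11: { [B → d .], [D → d . , ,] }  — shift, reduce
  I12: { [B → S , .] }  — reduce
  I13: { [B → . S ,], [B → . d], [D → . d , ,], [S → , , . B], [S → . , , B], [S → . D - B] }  — shift
  I14: { [S → , , B .] }  — reduce

No state contains more than one complete item.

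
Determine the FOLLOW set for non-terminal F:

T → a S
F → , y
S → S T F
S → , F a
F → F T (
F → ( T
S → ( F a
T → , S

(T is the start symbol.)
In S → S T F: F is at the end, add FOLLOW(S)
In S → , F a: F is followed by a, add FIRST(a) \ {ε} = { 'a' }
In F → F T (: F is followed by T '(', add FIRST(T '(') \ {ε} = { ',', 'a' }
In S → ( F a: F is followed by a, add FIRST(a) \ {ε} = { 'a' }

The FOLLOW sets referred to above (computed the same way, to a fixed point):
  FOLLOW(S) = { $, '(', ',', 'a' }

Taking the union: FOLLOW(F) = { $, '(', ',', 'a' }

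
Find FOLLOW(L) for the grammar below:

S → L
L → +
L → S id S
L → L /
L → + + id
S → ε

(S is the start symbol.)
In S → L: L is at the end, add FOLLOW(S)
In L → L /: L is followed by '/', add FIRST('/') \ {ε} = { '/' }

The FOLLOW sets referred to above (computed the same way, to a fixed point):
  FOLLOW(S) = { $, '/', 'id' }

Taking the union: FOLLOW(L) = { $, '/', 'id' }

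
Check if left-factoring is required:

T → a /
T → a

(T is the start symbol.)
Left-factoring is needed when two productions for the same non-terminal
share a common prefix on the right-hand side.

Productions for T:
  T → a /
  T → a

Found common prefix 'a' in productions for T

Answer: Yes, T has productions with common prefix 'a'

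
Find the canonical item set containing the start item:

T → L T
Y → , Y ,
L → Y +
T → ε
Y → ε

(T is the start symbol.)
First, augment the grammar with T' → T
I₀ = CLOSURE({ [T' → . T] }):
  [T' → . T] has the dot before T: add [T → . L T], [T → .]
  [T → . L T] has the dot before L: add [L → . Y +]
  [L → . Y +] has the dot before Y: add [Y → . , Y ,], [Y → .]
No further items can be added.

I₀ = { [L → . Y +], [T → . L T], [T → .], [T' → . T], [Y → . , Y ,], [Y → .] }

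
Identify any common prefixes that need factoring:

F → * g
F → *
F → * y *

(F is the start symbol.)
Left-factoring is needed when two productions for the same non-terminal
share a common prefix on the right-hand side.

Productions for F:
  F → * g
  F → *
  F → * y *

Found common prefix '*' in productions for F

Answer: Yes, F has productions with common prefix '*'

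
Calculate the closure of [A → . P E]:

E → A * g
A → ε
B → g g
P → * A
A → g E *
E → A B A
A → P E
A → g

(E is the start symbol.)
To compute CLOSURE, for each item [A → α.Bβ] where B is a non-terminal, add [B → .γ] for all productions B → γ; repeat for the newly added items until nothing changes.

Start with: [A → . P E]
  [A → . P E] has the dot before P: add [P → . * A]
No further items can be added.

CLOSURE = { [A → . P E], [P → . * A] }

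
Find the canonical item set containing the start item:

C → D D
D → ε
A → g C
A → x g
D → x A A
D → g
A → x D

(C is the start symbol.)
{ [C → . D D], [C' → . C], [D → . g], [D → . x A A], [D → .] }

First, augment the grammar with C' → C
I₀ = CLOSURE({ [C' → . C] }):
  [C' → . C] has the dot before C: add [C → . D D]
  [C → . D D] has the dot before D: add [D → .], [D → . x A A], [D → . g]
No further items can be added.

I₀ = { [C → . D D], [C' → . C], [D → . g], [D → . x A A], [D → .] }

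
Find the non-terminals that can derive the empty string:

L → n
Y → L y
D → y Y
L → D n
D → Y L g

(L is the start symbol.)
A non-terminal is nullable if it can derive ε (the empty string): either it has an ε-production, or it has a production whose right-hand side consists entirely of nullable non-terminals.

There are no ε-productions, so no non-terminal can derive ε.
No non-terminals are nullable.

Answer: None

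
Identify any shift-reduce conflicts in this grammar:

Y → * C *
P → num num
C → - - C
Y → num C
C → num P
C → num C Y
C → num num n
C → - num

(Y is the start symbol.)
A shift-reduce conflict occurs when an LR(0) state has both:
  - a complete (reduce) item [A → α .] (dot at the end), and
  - a shift item [B → β . c γ] (dot before a terminal).

Augment with Y' → Y and build the canonical LR(0) collection (I0 = CLOSURE({[Y' → . Y]}), then GOTO on every symbol after a dot until no new states appear). It has 18 states:
  I0: { [Y → . * C *], [Y → . num C], [Y' → . Y] }  — shift
  I1: { [C → . - - C], [C → . - num], [C → . num C Y], [C → . num P], [C → . num num n], [Y → * . C *] }  — shift
  I2: { [Y' → Y .] }  — accept
  I3: { [C → . - - C], [C → . - num], [C → . num C Y], [C → . num P], [C → . num num n], [Y → num . C] }  — shift
  I4: { [C → - . - C], [C → - . num] }  — shift
  I5: { [Y → num C .] }  — reduce
  I6: { [C → . - - C], [C → . - num], [C → . num C Y], [C → . num P], [C → . num num n], [C → num . C Y], [C → num . P], [C → num . num n], [P → . num num] }  — shift
  I7: { [C → num C . Y], [Y → . * C *], [Y → . num C] }  — shift
  I8: { [C → num P .] }  — reduce
  I9: { [C → . - - C], [C → . - num], [C → . num C Y], [C → . num P], [C → . num num n], [C → num . C Y], [C → num . P], [C → num . num n], [C → num num . n], [P → . num num], [P → num . num] }  — shift
  I10: { [C → num num n .] }  — reduce
  I11: { [C → . - - C], [C → . - num], [C → . num C Y], [C → . num P], [C → . num num n], [C → num . C Y], [C → num . P], [C → num . num n], [C → num num . n], [P → . num num], [P → num . num], [P → num num .] }  — shift, reduce
  I12: { [C → num C Y .] }  — reduce
  I13: { [C → - - . C], [C → . - - C], [C → . - num], [C → . num C Y], [C → . num P], [C → . num num n] }  — shift
  I14: { [C → - num .] }  — reduce
  I15: { [C → - - C .] }  — reduce
  I16: { [Y → * C . *] }  — shift
  I17: { [Y → * C * .] }  — reduce

I11 contains reduce item [P → num num .] and shift items [C → . - - C], [C → . - num], [C → . num C Y], [C → . num P], [C → . num num n], [C → num . num n], [C → num num . n], [P → . num num], [P → num . num] — shift-reduce conflict.

Answer: Yes — I11: [P → num num .] vs [C → . - - C]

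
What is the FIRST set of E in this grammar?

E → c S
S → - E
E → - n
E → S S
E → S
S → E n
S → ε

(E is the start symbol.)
{ '-', 'c', 'n', ε }

To compute FIRST(E), examine every production with E on the left-hand side, reading each right-hand side left to right until a non-nullable symbol is reached.

FIRST sets of the other non-terminals involved (by the same procedure, iterated to a fixed point):
  FIRST(S) = { '-', 'c', 'n', ε }

From E → c S:
  - c is a terminal: add 'c' and stop
From E → - n:
  - '-' is a terminal: add '-' and stop
From E → S S:
  - S is a non-terminal: add FIRST(S) \ {ε} = { '-', 'c', 'n' }
    S is nullable, so continue to the next symbol
  - S is a non-terminal: add FIRST(S) \ {ε} = { '-', 'c', 'n' }
    S is nullable and nothing follows, so the whole right-hand side can vanish: ε ∈ FIRST(E)
From E → S:
  - S is a non-terminal: add FIRST(S) \ {ε} = { '-', 'c', 'n' }
    S is nullable and nothing follows, so the whole right-hand side can vanish: ε ∈ FIRST(E)

Collecting: FIRST(E) = { '-', 'c', 'n', ε }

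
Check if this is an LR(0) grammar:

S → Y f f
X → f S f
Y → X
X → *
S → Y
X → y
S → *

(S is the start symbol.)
A grammar is LR(0) if no state in the canonical LR(0) collection has:
  - both a shift item (dot before a terminal) and a complete item (shift-reduce conflict), or
  - two or more complete items (reduce-reduce conflict; the accept item [S' → S .] counts as a complete item here).

Augment with S' → S and build the canonical LR(0) collection (I0 = CLOSURE({[S' → . S]}), then GOTO on every symbol after a dot until no new states appear). It has 11 states:
  I0: { [S → . *], [S → . Y f f], [S → . Y], [S' → . S], [X → . *], [X → . f S f], [X → . y], [Y → . X] }  — shift
  I1: { [S → * .], [X → * .] }  — 2 reduces
  I2: { [S' → S .] }  — accept
  I3: { [Y → X .] }  — reduce
  I4: { [S → Y . f f], [S → Y .] }  — shift, reduce
  I5: { [S → . *], [S → . Y f f], [S → . Y], [X → . *], [X → . f S f], [X → . y], [X → f . S f], [Y → . X] }  — shift
  I6: { [X → y .] }  — reduce
  I7: { [X → f S . f] }  — shift
  I8: { [X → f S f .] }  — reduce
  I9: { [S → Y f . f] }  — shift
  I10: { [S → Y f f .] }  — reduce

Conflict in state I1:
  Reduce-reduce conflict: [S → * .] and [X → * .]
So the grammar is NOT LR(0).

Answer: No. Reduce-reduce conflict: [S → * .] and [X → * .]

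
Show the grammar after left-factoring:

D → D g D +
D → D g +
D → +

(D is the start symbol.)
Left-factoring transforms A → αβ₁ | αβ₂ into A → αA' and A' → β₁ | β₂
(α is the longest common prefix among the alternatives). Repeat until
no nonterminal has two alternatives with a common prefix.

Round 1: D has alternatives sharing prefix 'D g'. Introduce D': D → D g D'
  Add: D' → D +
  Add: D' → +

No remaining common prefixes — done.

Resulting grammar:
D → D g D'
D' → D +
D' → +
D → +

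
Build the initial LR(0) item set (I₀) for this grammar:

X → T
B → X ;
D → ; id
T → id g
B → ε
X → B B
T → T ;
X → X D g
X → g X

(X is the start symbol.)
{ [B → . X ;], [B → .], [T → . T ;], [T → . id g], [X → . B B], [X → . T], [X → . X D g], [X → . g X], [X' → . X] }

First, augment the grammar with X' → X
I₀ = CLOSURE({ [X' → . X] }):
  [X' → . X] has the dot before X: add [X → . T], [X → . B B], [X → . X D g], [X → . g X]
  [X → . T] has the dot before T: add [T → . id g], [T → . T ;]
  [X → . B B] has the dot before B: add [B → . X ;], [B → .]
No further items can be added.

I₀ = { [B → . X ;], [B → .], [T → . T ;], [T → . id g], [X → . B B], [X → . T], [X → . X D g], [X → . g X], [X' → . X] }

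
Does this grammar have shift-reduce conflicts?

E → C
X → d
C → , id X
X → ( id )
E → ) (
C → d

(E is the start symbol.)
Augment with E' → E and build the canonical LR(0) collection (I0 = CLOSURE({[E' → . E]}), then GOTO on every symbol after a dot until no new states appear). It has 13 states:
  I0: { [C → . , id X], [C → . d], [E → . ) (], [E → . C], [E' → . E] }  — shift
  I1: { [E → ) . (] }  — shift
  I2: { [C → , . id X] }  — shift
  I3: { [E → C .] }  — reduce
  I4: { [E' → E .] }  — accept
  I5: { [C → d .] }  — reduce
  I6: { [C → , id . X], [X → . ( id )], [X → . d] }  — shift
  I7: { [X → ( . id )] }  — shift
  I8: { [C → , id X .] }  — reduce
  I9: { [X → d .] }  — reduce
  I10: { [X → ( id . )] }  — shift
  I11: { [X → ( id ) .] }  — reduce
  I12: { [E → ) ( .] }  — reduce

No state contains both a complete item and a shift item.

Answer: No shift-reduce conflicts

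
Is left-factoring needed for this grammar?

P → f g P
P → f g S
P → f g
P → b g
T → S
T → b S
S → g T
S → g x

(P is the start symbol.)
Yes, P has productions with common prefix 'f g'; S has productions with common prefix 'g'

Left-factoring is needed when two productions for the same non-terminal
share a common prefix on the right-hand side.

Productions for P:
  P → f g P
  P → f g S
  P → f g
  P → b g
Productions for T:
  T → S
  T → b S
Productions for S:
  S → g T
  S → g x

Found common prefix 'f g' in productions for P
Found common prefix 'g' in productions for S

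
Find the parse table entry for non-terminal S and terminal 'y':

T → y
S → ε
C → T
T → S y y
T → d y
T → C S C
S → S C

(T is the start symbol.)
S → ε, S → S C

To find M[S, 'y'], we find productions for S where 'y' is in the predict set (PREDICT(N → α) = (FIRST(α) \ {ε}) ∪ (FOLLOW(N) if α ⇒* ε)).

Relevant sets:
  FIRST(S) = { 'd', 'y', ε }
  FIRST(C) = { 'd', 'y' }
  FOLLOW(S) = { 'd', 'y' }

S → ε: PREDICT = { 'd', 'y' }
  'y' is in predict set, so this production goes in M[S, 'y']
S → S C: PREDICT = { 'd', 'y' }
  'y' is in predict set, so this production goes in M[S, 'y']

M[S, 'y'] = S → ε, S → S C  (a multiply-defined cell — the grammar is not LL(1))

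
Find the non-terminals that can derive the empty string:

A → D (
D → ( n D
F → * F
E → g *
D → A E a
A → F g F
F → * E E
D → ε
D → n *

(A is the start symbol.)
{ 'D' }

ε-productions: D → ε
So D is immediately nullable.
No further non-terminal can be added: every production for the remaining non-terminals contains a terminal or a non-nullable non-terminal.
Nullable = { 'D' }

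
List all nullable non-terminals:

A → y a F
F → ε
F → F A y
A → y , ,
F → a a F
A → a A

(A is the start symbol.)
ε-productions: F → ε
So F is immediately nullable.
No further non-terminal can be added: every production for the remaining non-terminals contains a terminal or a non-nullable non-terminal.
Nullable = { 'F' }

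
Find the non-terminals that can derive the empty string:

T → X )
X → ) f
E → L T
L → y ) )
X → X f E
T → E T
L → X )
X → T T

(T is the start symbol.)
A non-terminal is nullable if it can derive ε (the empty string): either it has an ε-production, or it has a production whose right-hand side consists entirely of nullable non-terminals.

There are no ε-productions, so no non-terminal can derive ε.
No non-terminals are nullable.

Answer: None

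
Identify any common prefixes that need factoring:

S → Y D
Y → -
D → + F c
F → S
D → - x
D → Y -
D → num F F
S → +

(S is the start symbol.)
Left-factoring is needed when two productions for the same non-terminal
share a common prefix on the right-hand side.

Productions for S:
  S → Y D
  S → +
Productions for D:
  D → + F c
  D → - x
  D → Y -
  D → num F F

No common prefixes found.

Answer: No, left-factoring is not needed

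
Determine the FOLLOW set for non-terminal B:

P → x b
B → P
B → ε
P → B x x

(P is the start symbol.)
In P → B x x: B is followed by x x, add FIRST(x x) \ {ε} = { 'x' }

Taking the union: FOLLOW(B) = { 'x' }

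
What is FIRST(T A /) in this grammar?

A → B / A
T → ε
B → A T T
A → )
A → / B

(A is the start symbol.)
FIRST sets of the non-terminals involved (from the grammar, by fixed-point iteration):
  FIRST(T) = { ε }
  FIRST(A) = { ')', '/' }

To compute FIRST(T A /), process the symbols left to right:
Symbol T is a non-terminal. Add FIRST(T) \ {ε} = { }
T is nullable (ε ∈ FIRST(T)), continue to the next symbol.
Symbol A is a non-terminal. Add FIRST(A) \ {ε} = { ')', '/' }
A is not nullable (ε ∉ FIRST(A)), so stop here.
FIRST(T A /) = { ')', '/' }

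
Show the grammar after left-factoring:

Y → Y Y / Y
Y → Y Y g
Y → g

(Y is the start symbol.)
Y → Y Y Y'
Y' → / Y
Y' → g
Y → g

Left-factoring transforms A → αβ₁ | αβ₂ into A → αA' and A' → β₁ | β₂
(α is the longest common prefix among the alternatives). Repeat until
no nonterminal has two alternatives with a common prefix.

Round 1: Y has alternatives sharing prefix 'Y Y'. Introduce Y': Y → Y Y Y'
  Add: Y' → / Y
  Add: Y' → g

No remaining common prefixes — done.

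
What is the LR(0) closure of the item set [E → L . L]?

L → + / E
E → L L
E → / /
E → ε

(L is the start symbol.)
To compute CLOSURE, for each item [A → α.Bβ] where B is a non-terminal, add [B → .γ] for all productions B → γ; repeat for the newly added items until nothing changes.

Start with: [E → L . L]
  [E → L . L] has the dot before L: add [L → . + / E]
No further items can be added.

CLOSURE = { [E → L . L], [L → . + / E] }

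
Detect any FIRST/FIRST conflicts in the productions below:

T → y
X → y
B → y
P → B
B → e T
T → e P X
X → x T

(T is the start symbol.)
No FIRST/FIRST conflicts.

A FIRST/FIRST conflict occurs when two productions N → α and N → β for the same non-terminal have FIRST(α) ∩ FIRST(β) ≠ ∅ (with ε ∈ FIRST of a nullable right-hand side, so two nullable alternatives also conflict).

Productions for T:
  T → y: FIRST = { 'y' }
  T → e P X: FIRST = { 'e' }
Productions for X:
  X → y: FIRST = { 'y' }
  X → x T: FIRST = { 'x' }
Productions for B:
  B → y: FIRST = { 'y' }
  B → e T: FIRST = { 'e' }
P has only one production, so no FIRST/FIRST conflict is possible there.

All alternatives of each non-terminal have pairwise disjoint FIRST sets.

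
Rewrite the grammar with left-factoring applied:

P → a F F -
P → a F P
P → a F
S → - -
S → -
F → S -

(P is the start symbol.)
Left-factoring transforms A → αβ₁ | αβ₂ into A → αA' and A' → β₁ | β₂
(α is the longest common prefix among the alternatives). Repeat until
no nonterminal has two alternatives with a common prefix.

Round 1: P has alternatives sharing prefix 'a F'. Introduce P': P → a F P'
  Add: P' → F -
  Add: P' → P
  Add: P' → ε

Round 2: S has alternatives sharing prefix '-'. Introduce S': S → - S'
  Add: S' → -
  Add: S' → ε

No remaining common prefixes — done.

Resulting grammar:
P → a F P'
P' → F -
P' → P
P' → ε
S → - S'
S' → -
S' → ε
F → S -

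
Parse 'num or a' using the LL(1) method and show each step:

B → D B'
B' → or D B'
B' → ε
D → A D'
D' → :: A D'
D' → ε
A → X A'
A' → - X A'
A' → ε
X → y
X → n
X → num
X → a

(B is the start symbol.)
LL(1) parsing maintains a stack (initially the start symbol over $) and the input. At each step: if the stack top is a terminal, match it against the current input token; if it is a non-terminal N, replace it with the RHS of M[N, lookahead] (the unique production whose predict set contains the lookahead).

Stack is shown with the top on the left.

Stack           Input       Action
----------------------------------
B $             num or a $  output B → D B'
D B' $          num or a $  output D → A D'
A D' B' $       num or a $  output A → X A'
X A' D' B' $    num or a $  output X → num
num A' D' B' $  num or a $  match 'num'
A' D' B' $      or a $      output A' → ε
D' B' $         or a $      output D' → ε
B' $            or a $      output B' → or D B'
or D B' $       or a $      match 'or'
D B' $          a $         output D → A D'
A D' B' $       a $         output A → X A'
X A' D' B' $    a $         output X → a
a A' D' B' $    a $         match 'a'
A' D' B' $      $           output A' → ε
D' B' $         $           output D' → ε
B' $            $           output B' → ε
$               $           accept

The string is accepted.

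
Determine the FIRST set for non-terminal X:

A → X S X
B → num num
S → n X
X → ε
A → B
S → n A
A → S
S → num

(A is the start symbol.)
{ ε }

To compute FIRST(X), examine every production with X on the left-hand side, reading each right-hand side left to right until a non-nullable symbol is reached.

From X → ε:
  - ε-production, so ε ∈ FIRST(X)

Collecting: FIRST(X) = { ε }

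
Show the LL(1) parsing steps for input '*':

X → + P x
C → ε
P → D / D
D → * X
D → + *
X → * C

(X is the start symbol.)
Stack is shown with the top on the left.

Stack  Input  Action
--------------------
X $    * $    output X → * C
* C $  * $    match '*'
C $    $      output C → ε
$      $      accept

The string is accepted.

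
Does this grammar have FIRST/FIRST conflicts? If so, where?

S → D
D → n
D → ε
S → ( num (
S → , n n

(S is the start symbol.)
FIRST sets of the non-terminals at (or reachable through a nullable prefix from) the front of some alternative:
  FIRST(D) = { 'n', ε }

Productions for S:
  S → D: FIRST = { 'n', ε }
  S → ( num (: FIRST = { '(' }
  S → , n n: FIRST = { ',' }
Productions for D:
  D → n: FIRST = { 'n' }
  D → ε: FIRST = { ε }

All alternatives of each non-terminal have pairwise disjoint FIRST sets.

Answer: No FIRST/FIRST conflicts.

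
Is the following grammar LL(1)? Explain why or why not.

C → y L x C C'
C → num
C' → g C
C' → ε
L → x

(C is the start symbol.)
Relevant sets:
  FOLLOW(C') = { $, 'g' }

For C:
  PREDICT(C → y L x C C') = { 'y' }
  PREDICT(C → num) = { 'num' }
For C':
  PREDICT(C' → g C) = { 'g' }
  PREDICT(C' → ε) = { $, 'g' }
L has a single production, so nothing to check there.

Conflict found: Predict set conflict for C': { 'g' }
The grammar is NOT LL(1).

Answer: No. Predict set conflict for C': { 'g' }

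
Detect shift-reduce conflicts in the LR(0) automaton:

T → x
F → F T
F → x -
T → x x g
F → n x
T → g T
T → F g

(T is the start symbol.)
A shift-reduce conflict occurs when an LR(0) state has both:
  - a complete (reduce) item [A → α .] (dot at the end), and
  - a shift item [B → β . c γ] (dot before a terminal).

Augment with T' → T and build the canonical LR(0) collection (I0 = CLOSURE({[T' → . T]}), then GOTO on every symbol after a dot until no new states appear). It has 13 states:
  I0: { [F → . F T], [F → . n x], [F → . x -], [T → . F g], [T → . g T], [T → . x x g], [T → . x], [T' → . T] }  — shift
  I1: { [F → . F T], [F → . n x], [F → . x -], [F → F . T], [T → . F g], [T → . g T], [T → . x x g], [T → . x], [T → F . g] }  — shift
  I2: { [T' → T .] }  — accept
  I3: { [F → . F T], [F → . n x], [F → . x -], [T → . F g], [T → . g T], [T → . x x g], [T → . x], [T → g . T] }  — shift
  I4: { [F → n . x] }  — shift
  I5: { [F → x . -], [T → x . x g], [T → x .] }  — shift, reduce
  I6: { [F → x - .] }  — reduce
  I7: { [T → x x . g] }  — shift
  I8: { [T → x x g .] }  — reduce
  I9: { [F → n x .] }  — reduce
  I10: { [T → g T .] }  — reduce
  I11: { [F → F T .] }  — reduce
  I12: { [F → . F T], [F → . n x], [F → . x -], [T → . F g], [T → . g T], [T → . x x g], [T → . x], [T → F g .], [T → g . T] }  — shift, reduce

I5 contains reduce item [T → x .] and shift items [F → x . -], [T → x . x g] — shift-reduce conflict.
I12 contains reduce item [T → F g .] and shift items [F → . n x], [F → . x -], [T → . g T], [T → . x], [T → . x x g] — shift-reduce conflict.

Answer: Yes — I5: [T → x .] vs [F → x . -]; I12: [T → F g .] vs [F → . n x]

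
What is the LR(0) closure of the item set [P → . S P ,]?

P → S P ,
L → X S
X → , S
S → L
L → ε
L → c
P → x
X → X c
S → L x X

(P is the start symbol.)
{ [L → . X S], [L → . c], [L → .], [P → . S P ,], [S → . L x X], [S → . L], [X → . , S], [X → . X c] }

To compute CLOSURE, for each item [A → α.Bβ] where B is a non-terminal, add [B → .γ] for all productions B → γ; repeat for the newly added items until nothing changes.

Start with: [P → . S P ,]
  [P → . S P ,] has the dot before S: add [S → . L], [S → . L x X]
  [S → . L] has the dot before L: add [L → . X S], [L → .], [L → . c]
  [L → . X S] has the dot before X: add [X → . , S], [X → . X c]
No further items can be added.

CLOSURE = { [L → . X S], [L → . c], [L → .], [P → . S P ,], [S → . L x X], [S → . L], [X → . , S], [X → . X c] }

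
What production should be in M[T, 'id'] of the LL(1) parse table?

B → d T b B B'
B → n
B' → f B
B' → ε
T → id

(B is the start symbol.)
T → id

To find M[T, 'id'], we find productions for T where 'id' is in the predict set (PREDICT(N → α) = (FIRST(α) \ {ε}) ∪ (FOLLOW(N) if α ⇒* ε)).

T → id: PREDICT = { 'id' }
  'id' is in predict set, so this production goes in M[T, 'id']

M[T, 'id'] = T → id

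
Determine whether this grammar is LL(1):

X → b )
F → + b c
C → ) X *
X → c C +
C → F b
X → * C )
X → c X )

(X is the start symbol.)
No. Predict set conflict for X: { 'c' }

Relevant sets:
  FIRST(F) = { '+' }

For X:
  PREDICT(X → b ')') = { 'b' }
  PREDICT(X → c C '+') = { 'c' }
  PREDICT(X → '*' C ')') = { '*' }
  PREDICT(X → c X ')') = { 'c' }
For C:
  PREDICT(C → ')' X '*') = { ')' }
  PREDICT(C → F b) = { '+' }
F has a single production, so nothing to check there.

Conflict found: Predict set conflict for X: { 'c' }
The grammar is NOT LL(1).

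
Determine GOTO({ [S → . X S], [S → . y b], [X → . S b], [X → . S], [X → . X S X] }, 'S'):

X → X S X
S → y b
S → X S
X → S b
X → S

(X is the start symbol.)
{ [X → S . b], [X → S .] }

GOTO(I, 'S') = CLOSURE({ [A → αX.β] : [A → α.Xβ] ∈ I, X = 'S' })

Items with dot before 'S', with the dot advanced:
  [X → . S] → [X → S .]
  [X → . S b] → [X → S . b]
Closure adds nothing (no advanced item has the dot before a non-terminal).

GOTO = { [X → S . b], [X → S .] }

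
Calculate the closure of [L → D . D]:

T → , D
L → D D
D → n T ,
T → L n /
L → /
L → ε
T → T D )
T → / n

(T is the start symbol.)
{ [D → . n T ,], [L → D . D] }

To compute CLOSURE, for each item [A → α.Bβ] where B is a non-terminal, add [B → .γ] for all productions B → γ; repeat for the newly added items until nothing changes.

Start with: [L → D . D]
  [L → D . D] has the dot before D: add [D → . n T ,]
No further items can be added.

CLOSURE = { [D → . n T ,], [L → D . D] }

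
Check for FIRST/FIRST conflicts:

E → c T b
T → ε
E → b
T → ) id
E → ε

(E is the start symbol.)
A FIRST/FIRST conflict occurs when two productions N → α and N → β for the same non-terminal have FIRST(α) ∩ FIRST(β) ≠ ∅ (with ε ∈ FIRST of a nullable right-hand side, so two nullable alternatives also conflict).

Productions for E:
  E → c T b: FIRST = { 'c' }
  E → b: FIRST = { 'b' }
  E → ε: FIRST = { ε }
Productions for T:
  T → ε: FIRST = { ε }
  T → ) id: FIRST = { ')' }

All alternatives of each non-terminal have pairwise disjoint FIRST sets.

Answer: No FIRST/FIRST conflicts.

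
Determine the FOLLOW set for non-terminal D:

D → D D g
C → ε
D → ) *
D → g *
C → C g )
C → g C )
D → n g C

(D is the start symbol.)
D is the start symbol, so $ ∈ FOLLOW(D).
In D → D D g: D is followed by D g, add FIRST(D g) \ {ε} = { ')', 'g', 'n' }
In D → D D g: D is followed by g, add FIRST(g) \ {ε} = { 'g' }

Taking the union: FOLLOW(D) = { $, ')', 'g', 'n' }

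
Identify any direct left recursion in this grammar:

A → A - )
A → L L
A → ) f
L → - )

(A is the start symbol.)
Yes, A is left-recursive

A → A - ): LEFT RECURSIVE (starts with A)
A → L L: starts with L
A → ) f: starts with ')'
L → - ): starts with '-'

The grammar has direct left recursion on: A.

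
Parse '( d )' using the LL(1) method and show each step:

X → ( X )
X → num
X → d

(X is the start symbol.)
LL(1) parsing maintains a stack (initially the start symbol over $) and the input. At each step: if the stack top is a terminal, match it against the current input token; if it is a non-terminal N, replace it with the RHS of M[N, lookahead] (the unique production whose predict set contains the lookahead).

Stack is shown with the top on the left.

Stack    Input    Action
------------------------
X $      ( d ) $  output X → ( X )
( X ) $  ( d ) $  match '('
X ) $    d ) $    output X → d
d ) $    d ) $    match 'd'
) $      ) $      match ')'
$        $        accept

The string is accepted.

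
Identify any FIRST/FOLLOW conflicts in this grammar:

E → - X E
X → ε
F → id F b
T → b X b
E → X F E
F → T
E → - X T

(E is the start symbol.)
No FIRST/FOLLOW conflicts.

Nullable non-terminals: X.
X has a nullable alternative but only one production, so nothing to check.

E, F, T have no nullable alternative, so no FIRST/FOLLOW check is needed there.

No FIRST/FOLLOW conflicts found.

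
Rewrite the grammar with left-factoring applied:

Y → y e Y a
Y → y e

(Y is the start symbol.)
Left-factoring transforms A → αβ₁ | αβ₂ into A → αA' and A' → β₁ | β₂
(α is the longest common prefix among the alternatives). Repeat until
no nonterminal has two alternatives with a common prefix.

Round 1: Y has alternatives sharing prefix 'y e'. Introduce Y': Y → y e Y'
  Add: Y' → Y a
  Add: Y' → ε

No remaining common prefixes — done.

Resulting grammar:
Y → y e Y'
Y' → Y a
Y' → ε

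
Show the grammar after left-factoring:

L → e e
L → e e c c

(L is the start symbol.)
L → e e L'
L' → ε
L' → c c

Left-factoring transforms A → αβ₁ | αβ₂ into A → αA' and A' → β₁ | β₂
(α is the longest common prefix among the alternatives). Repeat until
no nonterminal has two alternatives with a common prefix.

Round 1: L has alternatives sharing prefix 'e e'. Introduce L': L → e e L'
  Add: L' → ε
  Add: L' → c c

No remaining common prefixes — done.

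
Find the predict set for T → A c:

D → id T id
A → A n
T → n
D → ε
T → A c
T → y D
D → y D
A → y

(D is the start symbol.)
{ 'y' }

PREDICT(T → A c) = (FIRST(RHS) \ {ε}) ∪ (FOLLOW(T) if ε ∈ FIRST(RHS), i.e. RHS ⇒* ε)
FIRST(A) = { 'y' }
FIRST(A c) = { 'y' }
ε ∉ FIRST(A c), so FOLLOW(T) is not added.
PREDICT(T → A c) = { 'y' }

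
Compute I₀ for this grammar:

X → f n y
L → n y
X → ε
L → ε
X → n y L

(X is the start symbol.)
First, augment the grammar with X' → X
I₀ = CLOSURE({ [X' → . X] }):
  [X' → . X] has the dot before X: add [X → . f n y], [X → .], [X → . n y L]
No further items can be added.

I₀ = { [X → . f n y], [X → . n y L], [X → .], [X' → . X] }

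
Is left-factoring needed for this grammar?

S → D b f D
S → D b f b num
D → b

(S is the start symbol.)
Left-factoring is needed when two productions for the same non-terminal
share a common prefix on the right-hand side.

Productions for S:
  S → D b f D
  S → D b f b num

Found common prefix 'D b f' in productions for S

Answer: Yes, S has productions with common prefix 'D b f'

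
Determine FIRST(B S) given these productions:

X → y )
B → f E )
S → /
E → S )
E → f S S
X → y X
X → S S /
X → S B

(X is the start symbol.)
FIRST sets of the non-terminals involved (from the grammar, by fixed-point iteration):
  FIRST(B) = { 'f' }

To compute FIRST(B S), process the symbols left to right:
Symbol B is a non-terminal. Add FIRST(B) \ {ε} = { 'f' }
B is not nullable (ε ∉ FIRST(B)), so stop here.
FIRST(B S) = { 'f' }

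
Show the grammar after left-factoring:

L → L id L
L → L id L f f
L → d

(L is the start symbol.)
L → L id L L'
L' → ε
L' → f f
L → d

Left-factoring transforms A → αβ₁ | αβ₂ into A → αA' and A' → β₁ | β₂
(α is the longest common prefix among the alternatives). Repeat until
no nonterminal has two alternatives with a common prefix.

Round 1: L has alternatives sharing prefix 'L id L'. Introduce L': L → L id L L'
  Add: L' → ε
  Add: L' → f f

No remaining common prefixes — done.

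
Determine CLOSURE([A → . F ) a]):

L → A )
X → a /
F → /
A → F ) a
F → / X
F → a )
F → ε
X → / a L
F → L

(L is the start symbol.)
Start with: [A → . F ) a]
  [A → . F ) a] has the dot before F: add [F → . /], [F → . / X], [F → . a )], [F → .], [F → . L]
  [F → . L] has the dot before L: add [L → . A )]
  [L → . A )] has the dot before A: all A-items already present
No further items can be added.

CLOSURE = { [A → . F ) a], [F → . / X], [F → . /], [F → . L], [F → . a )], [F → .], [L → . A )] }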